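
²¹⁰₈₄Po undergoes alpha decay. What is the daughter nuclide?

Alpha decay: mass number changes by -4, atomic number by -2.
A: 210 − 4 = 206; Z: 84 − 2 = 82.
Z = 82 is lead, so the daughter is ²⁰⁶₈₂Pb.

Pb-206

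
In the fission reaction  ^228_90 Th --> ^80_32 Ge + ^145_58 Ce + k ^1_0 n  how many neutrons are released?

3

Conserve mass number: 228 = 80 + 145 + k, so k = 228 − 225 = 3.
Check atomic number: 90 = 32 + 58 + 0 = 90. ✓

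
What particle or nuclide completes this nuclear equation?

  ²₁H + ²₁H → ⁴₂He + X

gamma ray

Conserve mass number: 2 + 2 = 4 + A, so A = 0.
Conserve atomic number: 1 + 1 = 2 + Z, so Z = 0.
A = 0 and Z = 0 is ⁰₀γ — a gamma ray.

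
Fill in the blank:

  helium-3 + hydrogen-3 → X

Li-6

Conserve mass number: 3 + 3 = A, so A = 6.
Conserve atomic number: 2 + 1 = Z, so Z = 3.
Z = 3 is lithium, so the species is lithium-6.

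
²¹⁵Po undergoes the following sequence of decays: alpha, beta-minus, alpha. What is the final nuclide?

Tl-207

Start: (A, Z) = (215, 84).
After α: (211, 82).
After β⁻: (211, 83).
After α: (207, 81).
Z = 81 is thallium.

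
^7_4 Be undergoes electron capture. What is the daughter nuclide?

Li-7

Electron capture: mass number changes by +0, atomic number by -1.
A: 7 = 7; Z: 4 − 1 = 3.
Z = 3 is lithium, so the daughter is ^7_3 Li.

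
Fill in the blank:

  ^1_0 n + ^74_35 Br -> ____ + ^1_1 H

Se-74

Conserve mass number: 1 + 74 = A + 1, so A = 74.
Conserve atomic number: 0 + 35 = Z + 1, so Z = 34.
Z = 34 is selenium, so the species is ^74_34 Se.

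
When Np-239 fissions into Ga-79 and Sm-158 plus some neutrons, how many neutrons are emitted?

2

Conserve mass number: 239 = 79 + 158 + k, so k = 239 − 237 = 2.
Check atomic number: 93 = 31 + 62 + 0 = 93. ✓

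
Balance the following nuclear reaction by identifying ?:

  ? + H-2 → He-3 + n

deuteron

Conserve mass number: A + 2 = 3 + 1, so A = 2.
Conserve atomic number: Z + 1 = 2 + 0, so Z = 1.
A = 2 and Z = 1 is H-2 — a deuteron.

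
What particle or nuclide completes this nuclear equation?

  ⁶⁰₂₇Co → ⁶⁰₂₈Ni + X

Conserve mass number: 60 = 60 + A, so A = 0.
Conserve atomic number: 27 = 28 + Z, so Z = -1.
A = 0 and Z = -1 is ⁰₋₁e — a beta-minus particle.

beta-minus particle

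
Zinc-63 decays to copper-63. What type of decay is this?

ΔA = 63 − 63 = 0; ΔZ = 29 − 30 = -1.
A is unchanged and Z drops by 1 — a proton has become a neutron (β⁺ emission or electron capture).

beta-plus decay or electron capture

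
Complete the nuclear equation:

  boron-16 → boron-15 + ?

Conserve mass number: 16 = 15 + A, so A = 1.
Conserve atomic number: 5 = 5 + Z, so Z = 0.
A = 1 and Z = 0 is neutron — a neutron.

neutron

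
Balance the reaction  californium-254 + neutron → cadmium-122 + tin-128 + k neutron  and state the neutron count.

5

Conserve mass number: 255 = 122 + 128 + k, so k = 255 − 250 = 5.
Check atomic number: 98 = 48 + 50 + 0 = 98. ✓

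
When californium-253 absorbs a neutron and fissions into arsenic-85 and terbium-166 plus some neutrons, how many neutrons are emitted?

Conserve mass number: 254 = 85 + 166 + k, so k = 254 − 251 = 3.
Check atomic number: 98 = 33 + 65 + 0 = 98. ✓

3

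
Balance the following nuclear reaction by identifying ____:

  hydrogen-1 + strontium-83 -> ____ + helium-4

Conserve mass number: 1 + 83 = A + 4, so A = 80.
Conserve atomic number: 1 + 38 = Z + 2, so Z = 37.
Z = 37 is rubidium, so the species is rubidium-80.

Rb-80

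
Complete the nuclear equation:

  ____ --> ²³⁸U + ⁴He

Pu-242

Conserve mass number: A = 238 + 4, so A = 242.
Conserve atomic number: Z = 92 + 2, so Z = 94.
Z = 94 is plutonium, so the species is ²⁴²Pu.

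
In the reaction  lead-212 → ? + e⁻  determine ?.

Conserve mass number: 212 = A + 0, so A = 212.
Conserve atomic number: 82 = Z − 1, so Z = 83.
Z = 83 is bismuth, so the species is bismuth-212.

Bi-212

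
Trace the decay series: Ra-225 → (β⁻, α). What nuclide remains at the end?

Start: (A, Z) = (225, 88).
After β⁻: (225, 89).
After α: (221, 87).
Z = 87 is francium.

Fr-221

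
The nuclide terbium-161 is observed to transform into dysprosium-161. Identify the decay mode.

beta-minus decay

ΔA = 161 − 161 = 0; ΔZ = 66 − 65 = +1.
A is unchanged and Z rises by 1 — a neutron has become a proton (β⁻ decay).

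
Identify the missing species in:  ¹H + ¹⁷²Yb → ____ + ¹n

Conserve mass number: 1 + 172 = A + 1, so A = 172.
Conserve atomic number: 1 + 70 = Z + 0, so Z = 71.
Z = 71 is lutetium, so the species is ¹⁷²Lu.

Lu-172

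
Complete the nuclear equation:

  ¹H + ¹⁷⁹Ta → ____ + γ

W-180

Conserve mass number: 1 + 179 = A + 0, so A = 180.
Conserve atomic number: 1 + 73 = Z + 0, so Z = 74.
Z = 74 is tungsten, so the species is ¹⁸⁰W.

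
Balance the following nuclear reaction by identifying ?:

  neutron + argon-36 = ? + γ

Ar-37

Conserve mass number: 1 + 36 = A + 0, so A = 37.
Conserve atomic number: 0 + 18 = Z + 0, so Z = 18.
Z = 18 is argon, so the species is argon-37.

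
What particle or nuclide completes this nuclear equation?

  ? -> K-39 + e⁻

Conserve mass number: A = 39 + 0, so A = 39.
Conserve atomic number: Z = 19 − 1, so Z = 18.
Z = 18 is argon, so the species is Ar-39.

Ar-39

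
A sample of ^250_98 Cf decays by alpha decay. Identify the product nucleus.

Alpha decay: mass number changes by -4, atomic number by -2.
A: 250 − 4 = 246; Z: 98 − 2 = 96.
Z = 96 is curium, so the daughter is ^246_96 Cm.

Cm-246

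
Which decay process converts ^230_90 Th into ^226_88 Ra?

alpha decay

ΔA = 226 − 230 = -4; ΔZ = 88 − 90 = -2.
A drops by 4 and Z drops by 2 — the signature of alpha emission.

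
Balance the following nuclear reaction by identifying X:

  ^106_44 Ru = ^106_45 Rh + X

Conserve mass number: 106 = 106 + A, so A = 0.
Conserve atomic number: 44 = 45 + Z, so Z = -1.
A = 0 and Z = -1 is ^0_-1 e — a beta-minus particle.

beta-minus particle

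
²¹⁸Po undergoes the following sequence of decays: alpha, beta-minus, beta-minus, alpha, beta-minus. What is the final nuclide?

Start: (A, Z) = (218, 84).
After α: (214, 82).
After β⁻: (214, 83).
After β⁻: (214, 84).
After α: (210, 82).
After β⁻: (210, 83).
Z = 83 is bismuth.

Bi-210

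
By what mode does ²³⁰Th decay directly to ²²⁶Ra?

alpha decay

ΔA = 226 − 230 = -4; ΔZ = 88 − 90 = -2.
A drops by 4 and Z drops by 2 — the signature of alpha emission.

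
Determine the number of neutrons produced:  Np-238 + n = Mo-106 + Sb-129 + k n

Conserve mass number: 239 = 106 + 129 + k, so k = 239 − 235 = 4.
Check atomic number: 93 = 42 + 51 + 0 = 93. ✓

4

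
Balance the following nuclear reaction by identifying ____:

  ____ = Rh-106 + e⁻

Ru-106

Conserve mass number: A = 106 + 0, so A = 106.
Conserve atomic number: Z = 45 − 1, so Z = 44.
Z = 44 is ruthenium, so the species is Ru-106.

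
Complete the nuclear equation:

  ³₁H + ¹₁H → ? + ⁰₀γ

He-4

Conserve mass number: 3 + 1 = A + 0, so A = 4.
Conserve atomic number: 1 + 1 = Z + 0, so Z = 2.
A = 4 and Z = 2 is ⁴₂He — an alpha particle.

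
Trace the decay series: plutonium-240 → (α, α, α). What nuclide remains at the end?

Start: (A, Z) = (240, 94).
After α: (236, 92).
After α: (232, 90).
After α: (228, 88).
Z = 88 is radium.

Ra-228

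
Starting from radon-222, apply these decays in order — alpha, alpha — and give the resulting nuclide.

Pb-214

Start: (A, Z) = (222, 86).
After α: (218, 84).
After α: (214, 82).
Z = 82 is lead.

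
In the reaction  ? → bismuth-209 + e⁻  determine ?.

Pb-209

Conserve mass number: A = 209 + 0, so A = 209.
Conserve atomic number: Z = 83 − 1, so Z = 82.
Z = 82 is lead, so the species is lead-209.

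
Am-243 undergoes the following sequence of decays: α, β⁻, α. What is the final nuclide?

Start: (A, Z) = (243, 95).
After α: (239, 93).
After β⁻: (239, 94).
After α: (235, 92).
Z = 92 is uranium.

U-235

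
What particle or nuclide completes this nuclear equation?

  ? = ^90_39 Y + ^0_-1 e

Conserve mass number: A = 90 + 0, so A = 90.
Conserve atomic number: Z = 39 − 1, so Z = 38.
Z = 38 is strontium, so the species is ^90_38 Sr.

Sr-90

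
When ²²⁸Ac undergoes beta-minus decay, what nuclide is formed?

Th-228

Beta-minus decay: mass number changes by +0, atomic number by +1.
A: 228 = 228; Z: 89 + 1 = 90.
Z = 90 is thorium, so the daughter is ²²⁸Th.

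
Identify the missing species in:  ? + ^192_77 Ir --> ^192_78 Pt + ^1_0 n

proton

Conserve mass number: A + 192 = 192 + 1, so A = 1.
Conserve atomic number: Z + 77 = 78 + 0, so Z = 1.
A = 1 and Z = 1 is ^1_1 H — a proton.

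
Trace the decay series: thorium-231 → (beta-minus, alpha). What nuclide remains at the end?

Ac-227

Start: (A, Z) = (231, 90).
After β⁻: (231, 91).
After α: (227, 89).
Z = 89 is actinium.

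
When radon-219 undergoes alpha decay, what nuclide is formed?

Alpha decay: mass number changes by -4, atomic number by -2.
A: 219 − 4 = 215; Z: 86 − 2 = 84.
Z = 84 is polonium, so the daughter is polonium-215.

Po-215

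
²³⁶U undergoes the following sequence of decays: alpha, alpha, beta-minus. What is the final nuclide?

Start: (A, Z) = (236, 92).
After α: (232, 90).
After α: (228, 88).
After β⁻: (228, 89).
Z = 89 is actinium.

Ac-228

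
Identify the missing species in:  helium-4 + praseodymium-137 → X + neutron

Conserve mass number: 4 + 137 = A + 1, so A = 140.
Conserve atomic number: 2 + 59 = Z + 0, so Z = 61.
Z = 61 is promethium, so the species is promethium-140.

Pm-140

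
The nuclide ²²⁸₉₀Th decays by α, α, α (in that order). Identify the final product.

Po-216

Start: (A, Z) = (228, 90).
After α: (224, 88).
After α: (220, 86).
After α: (216, 84).
Z = 84 is polonium.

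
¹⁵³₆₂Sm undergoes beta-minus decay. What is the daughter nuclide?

Eu-153

Beta-minus decay: mass number changes by +0, atomic number by +1.
A: 153 = 153; Z: 62 + 1 = 63.
Z = 63 is europium, so the daughter is ¹⁵³₆₃Eu.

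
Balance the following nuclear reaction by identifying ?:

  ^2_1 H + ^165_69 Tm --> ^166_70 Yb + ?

Conserve mass number: 2 + 165 = 166 + A, so A = 1.
Conserve atomic number: 1 + 69 = 70 + Z, so Z = 0.
A = 1 and Z = 0 is ^1_0 n — a neutron.

neutron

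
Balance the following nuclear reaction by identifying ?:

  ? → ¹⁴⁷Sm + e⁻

Conserve mass number: A = 147 + 0, so A = 147.
Conserve atomic number: Z = 62 − 1, so Z = 61.
Z = 61 is promethium, so the species is ¹⁴⁷Pm.

Pm-147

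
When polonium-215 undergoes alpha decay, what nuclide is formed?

Alpha decay: mass number changes by -4, atomic number by -2.
A: 215 − 4 = 211; Z: 84 − 2 = 82.
Z = 82 is lead, so the daughter is lead-211.

Pb-211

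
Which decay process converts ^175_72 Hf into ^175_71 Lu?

ΔA = 175 − 175 = 0; ΔZ = 71 − 72 = -1.
A is unchanged and Z drops by 1 — a proton has become a neutron (β⁺ emission or electron capture).

beta-plus decay or electron capture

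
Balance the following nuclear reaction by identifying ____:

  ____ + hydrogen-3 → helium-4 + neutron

Conserve mass number: A + 3 = 4 + 1, so A = 2.
Conserve atomic number: Z + 1 = 2 + 0, so Z = 1.
A = 2 and Z = 1 is hydrogen-2 — a deuteron.

deuteron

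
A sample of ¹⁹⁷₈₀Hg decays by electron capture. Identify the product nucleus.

Electron capture: mass number changes by +0, atomic number by -1.
A: 197 = 197; Z: 80 − 1 = 79.
Z = 79 is gold, so the daughter is ¹⁹⁷₇₉Au.

Au-197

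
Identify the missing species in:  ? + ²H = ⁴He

Conserve mass number: A + 2 = 4, so A = 2.
Conserve atomic number: Z + 1 = 2, so Z = 1.
A = 2 and Z = 1 is ²H — a deuteron.

deuteron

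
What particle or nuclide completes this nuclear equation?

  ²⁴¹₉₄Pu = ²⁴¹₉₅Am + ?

beta-minus particle

Conserve mass number: 241 = 241 + A, so A = 0.
Conserve atomic number: 94 = 95 + Z, so Z = -1.
A = 0 and Z = -1 is ⁰₋₁e — a beta-minus particle.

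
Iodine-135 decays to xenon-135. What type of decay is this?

beta-minus decay

ΔA = 135 − 135 = 0; ΔZ = 54 − 53 = +1.
A is unchanged and Z rises by 1 — a neutron has become a proton (β⁻ decay).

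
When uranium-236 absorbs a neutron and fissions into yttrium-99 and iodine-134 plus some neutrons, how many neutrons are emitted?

Conserve mass number: 237 = 99 + 134 + k, so k = 237 − 233 = 4.
Check atomic number: 92 = 39 + 53 + 0 = 92. ✓

4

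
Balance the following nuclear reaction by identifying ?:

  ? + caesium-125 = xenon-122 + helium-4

proton

Conserve mass number: A + 125 = 122 + 4, so A = 1.
Conserve atomic number: Z + 55 = 54 + 2, so Z = 1.
A = 1 and Z = 1 is hydrogen-1 — a proton.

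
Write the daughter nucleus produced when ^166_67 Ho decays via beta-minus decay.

Er-166

Beta-minus decay: mass number changes by +0, atomic number by +1.
A: 166 = 166; Z: 67 + 1 = 68.
Z = 68 is erbium, so the daughter is ^166_68 Er.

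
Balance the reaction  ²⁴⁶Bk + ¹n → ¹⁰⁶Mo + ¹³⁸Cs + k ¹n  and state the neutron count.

Conserve mass number: 247 = 106 + 138 + k, so k = 247 − 244 = 3.
Check atomic number: 97 = 42 + 55 + 0 = 97. ✓

3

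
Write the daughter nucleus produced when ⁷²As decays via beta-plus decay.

Ge-72

Beta-plus decay: mass number changes by +0, atomic number by -1.
A: 72 = 72; Z: 33 − 1 = 32.
Z = 32 is germanium, so the daughter is ⁷²Ge.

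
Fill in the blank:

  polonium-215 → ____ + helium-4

Conserve mass number: 215 = A + 4, so A = 211.
Conserve atomic number: 84 = Z + 2, so Z = 82.
Z = 82 is lead, so the species is lead-211.

Pb-211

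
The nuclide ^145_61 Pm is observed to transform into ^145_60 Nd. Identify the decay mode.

ΔA = 145 − 145 = 0; ΔZ = 60 − 61 = -1.
A is unchanged and Z drops by 1 — a proton has become a neutron (β⁺ emission or electron capture).

beta-plus decay or electron capture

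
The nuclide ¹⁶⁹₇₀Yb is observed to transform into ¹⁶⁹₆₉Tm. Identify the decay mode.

beta-plus decay or electron capture

ΔA = 169 − 169 = 0; ΔZ = 69 − 70 = -1.
A is unchanged and Z drops by 1 — a proton has become a neutron (β⁺ emission or electron capture).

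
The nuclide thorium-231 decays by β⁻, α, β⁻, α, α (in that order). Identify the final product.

Start: (A, Z) = (231, 90).
After β⁻: (231, 91).
After α: (227, 89).
After β⁻: (227, 90).
After α: (223, 88).
After α: (219, 86).
Z = 86 is radon.

Rn-219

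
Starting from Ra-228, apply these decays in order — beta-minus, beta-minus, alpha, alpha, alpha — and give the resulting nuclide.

Start: (A, Z) = (228, 88).
After β⁻: (228, 89).
After β⁻: (228, 90).
After α: (224, 88).
After α: (220, 86).
After α: (216, 84).
Z = 84 is polonium.

Po-216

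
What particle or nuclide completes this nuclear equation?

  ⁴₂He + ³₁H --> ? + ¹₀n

Li-6

Conserve mass number: 4 + 3 = A + 1, so A = 6.
Conserve atomic number: 2 + 1 = Z + 0, so Z = 3.
Z = 3 is lithium, so the species is ⁶₃Li.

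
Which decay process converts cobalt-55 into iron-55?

ΔA = 55 − 55 = 0; ΔZ = 26 − 27 = -1.
A is unchanged and Z drops by 1 — a proton has become a neutron (β⁺ emission or electron capture).

beta-plus decay or electron capture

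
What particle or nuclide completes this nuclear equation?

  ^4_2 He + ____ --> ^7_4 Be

Conserve mass number: 4 + A = 7, so A = 3.
Conserve atomic number: 2 + Z = 4, so Z = 2.
Z = 2 is helium, so the species is ^3_2 He.

He-3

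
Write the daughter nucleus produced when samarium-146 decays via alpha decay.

Alpha decay: mass number changes by -4, atomic number by -2.
A: 146 − 4 = 142; Z: 62 − 2 = 60.
Z = 60 is neodymium, so the daughter is neodymium-142.

Nd-142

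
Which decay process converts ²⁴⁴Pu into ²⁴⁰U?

ΔA = 240 − 244 = -4; ΔZ = 92 − 94 = -2.
A drops by 4 and Z drops by 2 — the signature of alpha emission.

alpha decay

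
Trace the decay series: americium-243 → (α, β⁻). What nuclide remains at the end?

Pu-239

Start: (A, Z) = (243, 95).
After α: (239, 93).
After β⁻: (239, 94).
Z = 94 is plutonium.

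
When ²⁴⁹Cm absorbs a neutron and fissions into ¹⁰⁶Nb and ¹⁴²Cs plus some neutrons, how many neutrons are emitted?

Conserve mass number: 250 = 106 + 142 + k, so k = 250 − 248 = 2.
Check atomic number: 96 = 41 + 55 + 0 = 96. ✓

2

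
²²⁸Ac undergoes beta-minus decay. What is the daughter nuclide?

Th-228

Beta-minus decay: mass number changes by +0, atomic number by +1.
A: 228 = 228; Z: 89 + 1 = 90.
Z = 90 is thorium, so the daughter is ²²⁸Th.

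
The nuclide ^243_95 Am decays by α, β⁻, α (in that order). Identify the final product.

U-235

Start: (A, Z) = (243, 95).
After α: (239, 93).
After β⁻: (239, 94).
After α: (235, 92).
Z = 92 is uranium.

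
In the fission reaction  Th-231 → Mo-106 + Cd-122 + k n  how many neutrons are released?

Conserve mass number: 231 = 106 + 122 + k, so k = 231 − 228 = 3.
Check atomic number: 90 = 42 + 48 + 0 = 90. ✓

3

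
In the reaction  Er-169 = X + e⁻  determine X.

Tm-169

Conserve mass number: 169 = A + 0, so A = 169.
Conserve atomic number: 68 = Z − 1, so Z = 69.
Z = 69 is thulium, so the species is Tm-169.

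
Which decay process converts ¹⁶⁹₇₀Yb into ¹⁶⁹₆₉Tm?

ΔA = 169 − 169 = 0; ΔZ = 69 − 70 = -1.
A is unchanged and Z drops by 1 — a proton has become a neutron (β⁺ emission or electron capture).

beta-plus decay or electron capture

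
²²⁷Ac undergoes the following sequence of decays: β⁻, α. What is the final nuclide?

Ra-223

Start: (A, Z) = (227, 89).
After β⁻: (227, 90).
After α: (223, 88).
Z = 88 is radium.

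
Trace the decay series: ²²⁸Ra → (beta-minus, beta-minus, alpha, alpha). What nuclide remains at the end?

Rn-220

Start: (A, Z) = (228, 88).
After β⁻: (228, 89).
After β⁻: (228, 90).
After α: (224, 88).
After α: (220, 86).
Z = 86 is radon.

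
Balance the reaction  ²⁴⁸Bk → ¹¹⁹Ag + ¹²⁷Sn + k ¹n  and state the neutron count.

2

Conserve mass number: 248 = 119 + 127 + k, so k = 248 − 246 = 2.
Check atomic number: 97 = 47 + 50 + 0 = 97. ✓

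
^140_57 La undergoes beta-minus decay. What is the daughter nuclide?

Ce-140

Beta-minus decay: mass number changes by +0, atomic number by +1.
A: 140 = 140; Z: 57 + 1 = 58.
Z = 58 is cerium, so the daughter is ^140_58 Ce.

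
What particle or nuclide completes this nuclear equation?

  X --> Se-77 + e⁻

As-77

Conserve mass number: A = 77 + 0, so A = 77.
Conserve atomic number: Z = 34 − 1, so Z = 33.
Z = 33 is arsenic, so the species is As-77.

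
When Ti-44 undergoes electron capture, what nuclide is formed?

Electron capture: mass number changes by +0, atomic number by -1.
A: 44 = 44; Z: 22 − 1 = 21.
Z = 21 is scandium, so the daughter is Sc-44.

Sc-44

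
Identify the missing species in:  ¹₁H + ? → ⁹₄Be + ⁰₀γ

Conserve mass number: 1 + A = 9 + 0, so A = 8.
Conserve atomic number: 1 + Z = 4 + 0, so Z = 3.
Z = 3 is lithium, so the species is ⁸₃Li.

Li-8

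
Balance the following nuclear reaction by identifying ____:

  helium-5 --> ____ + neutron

Conserve mass number: 5 = A + 1, so A = 4.
Conserve atomic number: 2 = Z + 0, so Z = 2.
A = 4 and Z = 2 is helium-4 — an alpha particle.

He-4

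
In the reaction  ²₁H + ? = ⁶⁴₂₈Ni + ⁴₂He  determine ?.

Conserve mass number: 2 + A = 64 + 4, so A = 66.
Conserve atomic number: 1 + Z = 28 + 2, so Z = 29.
Z = 29 is copper, so the species is ⁶⁶₂₉Cu.

Cu-66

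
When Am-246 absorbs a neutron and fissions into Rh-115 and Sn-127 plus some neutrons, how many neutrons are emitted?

5

Conserve mass number: 247 = 115 + 127 + k, so k = 247 − 242 = 5.
Check atomic number: 95 = 45 + 50 + 0 = 95. ✓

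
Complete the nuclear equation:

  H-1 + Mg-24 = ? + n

Al-24

Conserve mass number: 1 + 24 = A + 1, so A = 24.
Conserve atomic number: 1 + 12 = Z + 0, so Z = 13.
Z = 13 is aluminium, so the species is Al-24.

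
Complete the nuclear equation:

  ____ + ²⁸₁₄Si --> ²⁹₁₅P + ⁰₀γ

Conserve mass number: A + 28 = 29 + 0, so A = 1.
Conserve atomic number: Z + 14 = 15 + 0, so Z = 1.
A = 1 and Z = 1 is ¹₁H — a proton.

proton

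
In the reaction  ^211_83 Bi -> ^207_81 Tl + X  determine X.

alpha particle

Conserve mass number: 211 = 207 + A, so A = 4.
Conserve atomic number: 83 = 81 + Z, so Z = 2.
A = 4 and Z = 2 is ^4_2 He — an alpha particle.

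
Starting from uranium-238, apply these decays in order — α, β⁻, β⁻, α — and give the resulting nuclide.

Start: (A, Z) = (238, 92).
After α: (234, 90).
After β⁻: (234, 91).
After β⁻: (234, 92).
After α: (230, 90).
Z = 90 is thorium.

Th-230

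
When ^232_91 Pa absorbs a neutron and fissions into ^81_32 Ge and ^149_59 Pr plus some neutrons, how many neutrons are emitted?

3

Conserve mass number: 233 = 81 + 149 + k, so k = 233 − 230 = 3.
Check atomic number: 91 = 32 + 59 + 0 = 91. ✓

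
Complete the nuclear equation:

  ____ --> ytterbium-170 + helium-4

Conserve mass number: A = 170 + 4, so A = 174.
Conserve atomic number: Z = 70 + 2, so Z = 72.
Z = 72 is hafnium, so the species is hafnium-174.

Hf-174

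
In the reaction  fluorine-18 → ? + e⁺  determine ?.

O-18

Conserve mass number: 18 = A + 0, so A = 18.
Conserve atomic number: 9 = Z + 1, so Z = 8.
Z = 8 is oxygen, so the species is oxygen-18.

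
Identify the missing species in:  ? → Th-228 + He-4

Conserve mass number: A = 228 + 4, so A = 232.
Conserve atomic number: Z = 90 + 2, so Z = 92.
Z = 92 is uranium, so the species is U-232.

U-232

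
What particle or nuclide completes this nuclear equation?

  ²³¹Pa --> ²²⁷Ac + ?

alpha particle

Conserve mass number: 231 = 227 + A, so A = 4.
Conserve atomic number: 91 = 89 + Z, so Z = 2.
A = 4 and Z = 2 is ⁴He — an alpha particle.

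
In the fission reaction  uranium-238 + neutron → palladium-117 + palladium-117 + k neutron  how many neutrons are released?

5

Conserve mass number: 239 = 117 + 117 + k, so k = 239 − 234 = 5.
Check atomic number: 92 = 46 + 46 + 0 = 92. ✓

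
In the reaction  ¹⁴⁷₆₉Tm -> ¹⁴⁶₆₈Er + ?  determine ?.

Conserve mass number: 147 = 146 + A, so A = 1.
Conserve atomic number: 69 = 68 + Z, so Z = 1.
A = 1 and Z = 1 is ¹₁H — a proton.

proton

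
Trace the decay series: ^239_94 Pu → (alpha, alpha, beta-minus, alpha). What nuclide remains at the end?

Start: (A, Z) = (239, 94).
After α: (235, 92).
After α: (231, 90).
After β⁻: (231, 91).
After α: (227, 89).
Z = 89 is actinium.

Ac-227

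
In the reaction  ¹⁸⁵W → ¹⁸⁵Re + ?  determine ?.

Conserve mass number: 185 = 185 + A, so A = 0.
Conserve atomic number: 74 = 75 + Z, so Z = -1.
A = 0 and Z = -1 is e⁻ — a beta-minus particle.

beta-minus particle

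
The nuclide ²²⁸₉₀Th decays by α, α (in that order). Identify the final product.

Start: (A, Z) = (228, 90).
After α: (224, 88).
After α: (220, 86).
Z = 86 is radon.

Rn-220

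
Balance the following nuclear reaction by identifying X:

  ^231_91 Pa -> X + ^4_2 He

Ac-227

Conserve mass number: 231 = A + 4, so A = 227.
Conserve atomic number: 91 = Z + 2, so Z = 89.
Z = 89 is actinium, so the species is ^227_89 Ac.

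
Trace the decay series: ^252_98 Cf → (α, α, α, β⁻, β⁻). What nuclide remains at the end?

Start: (A, Z) = (252, 98).
After α: (248, 96).
After α: (244, 94).
After α: (240, 92).
After β⁻: (240, 93).
After β⁻: (240, 94).
Z = 94 is plutonium.

Pu-240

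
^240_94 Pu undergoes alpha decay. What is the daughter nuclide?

U-236

Alpha decay: mass number changes by -4, atomic number by -2.
A: 240 − 4 = 236; Z: 94 − 2 = 92.
Z = 92 is uranium, so the daughter is ^236_92 U.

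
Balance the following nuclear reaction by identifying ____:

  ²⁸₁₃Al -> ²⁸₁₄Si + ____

Conserve mass number: 28 = 28 + A, so A = 0.
Conserve atomic number: 13 = 14 + Z, so Z = -1.
A = 0 and Z = -1 is ⁰₋₁e — a beta-minus particle.

beta-minus particle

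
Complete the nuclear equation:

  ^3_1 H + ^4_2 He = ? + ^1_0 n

Li-6

Conserve mass number: 3 + 4 = A + 1, so A = 6.
Conserve atomic number: 1 + 2 = Z + 0, so Z = 3.
Z = 3 is lithium, so the species is ^6_3 Li.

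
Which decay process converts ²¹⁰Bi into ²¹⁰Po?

beta-minus decay

ΔA = 210 − 210 = 0; ΔZ = 84 − 83 = +1.
A is unchanged and Z rises by 1 — a neutron has become a proton (β⁻ decay).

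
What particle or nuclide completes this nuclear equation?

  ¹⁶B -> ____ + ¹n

B-15

Conserve mass number: 16 = A + 1, so A = 15.
Conserve atomic number: 5 = Z + 0, so Z = 5.
Z = 5 is boron, so the species is ¹⁵B.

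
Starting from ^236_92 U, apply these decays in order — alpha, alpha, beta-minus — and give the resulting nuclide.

Ac-228

Start: (A, Z) = (236, 92).
After α: (232, 90).
After α: (228, 88).
After β⁻: (228, 89).
Z = 89 is actinium.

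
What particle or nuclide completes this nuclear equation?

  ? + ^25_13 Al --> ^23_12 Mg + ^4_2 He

Conserve mass number: A + 25 = 23 + 4, so A = 2.
Conserve atomic number: Z + 13 = 12 + 2, so Z = 1.
A = 2 and Z = 1 is ^2_1 H — a deuteron.

deuteron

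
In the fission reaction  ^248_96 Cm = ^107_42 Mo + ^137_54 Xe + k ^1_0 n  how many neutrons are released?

4

Conserve mass number: 248 = 107 + 137 + k, so k = 248 − 244 = 4.
Check atomic number: 96 = 42 + 54 + 0 = 96. ✓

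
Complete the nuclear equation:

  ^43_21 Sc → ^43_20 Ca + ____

Conserve mass number: 43 = 43 + A, so A = 0.
Conserve atomic number: 21 = 20 + Z, so Z = 1.
A = 0 and Z = 1 is ^0_1 e — a positron.

positron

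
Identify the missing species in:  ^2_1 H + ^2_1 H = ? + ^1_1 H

Conserve mass number: 2 + 2 = A + 1, so A = 3.
Conserve atomic number: 1 + 1 = Z + 1, so Z = 1.
A = 3 and Z = 1 is ^3_1 H — a triton.

H-3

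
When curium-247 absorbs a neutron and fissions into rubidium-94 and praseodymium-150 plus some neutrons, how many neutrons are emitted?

4

Conserve mass number: 248 = 94 + 150 + k, so k = 248 − 244 = 4.
Check atomic number: 96 = 37 + 59 + 0 = 96. ✓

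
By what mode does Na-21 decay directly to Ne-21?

ΔA = 21 − 21 = 0; ΔZ = 10 − 11 = -1.
A is unchanged and Z drops by 1 — a proton has become a neutron (β⁺ emission or electron capture).

beta-plus decay or electron capture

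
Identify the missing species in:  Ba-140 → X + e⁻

Conserve mass number: 140 = A + 0, so A = 140.
Conserve atomic number: 56 = Z − 1, so Z = 57.
Z = 57 is lanthanum, so the species is La-140.

La-140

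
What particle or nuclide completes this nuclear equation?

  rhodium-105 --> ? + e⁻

Conserve mass number: 105 = A + 0, so A = 105.
Conserve atomic number: 45 = Z − 1, so Z = 46.
Z = 46 is palladium, so the species is palladium-105.

Pd-105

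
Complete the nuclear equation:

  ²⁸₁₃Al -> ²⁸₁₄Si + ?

Conserve mass number: 28 = 28 + A, so A = 0.
Conserve atomic number: 13 = 14 + Z, so Z = -1.
A = 0 and Z = -1 is ⁰₋₁e — a beta-minus particle.

beta-minus particle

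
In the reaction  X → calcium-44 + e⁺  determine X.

Sc-44

Conserve mass number: A = 44 + 0, so A = 44.
Conserve atomic number: Z = 20 + 1, so Z = 21.
Z = 21 is scandium, so the species is scandium-44.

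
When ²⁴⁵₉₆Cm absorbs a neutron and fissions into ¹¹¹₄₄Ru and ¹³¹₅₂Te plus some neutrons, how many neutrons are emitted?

Conserve mass number: 246 = 111 + 131 + k, so k = 246 − 242 = 4.
Check atomic number: 96 = 44 + 52 + 0 = 96. ✓

4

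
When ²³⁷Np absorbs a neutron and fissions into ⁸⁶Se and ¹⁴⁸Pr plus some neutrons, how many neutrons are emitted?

Conserve mass number: 238 = 86 + 148 + k, so k = 238 − 234 = 4.
Check atomic number: 93 = 34 + 59 + 0 = 93. ✓

4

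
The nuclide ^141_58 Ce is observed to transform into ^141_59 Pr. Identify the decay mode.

ΔA = 141 − 141 = 0; ΔZ = 59 − 58 = +1.
A is unchanged and Z rises by 1 — a neutron has become a proton (β⁻ decay).

beta-minus decay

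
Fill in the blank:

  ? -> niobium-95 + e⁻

Conserve mass number: A = 95 + 0, so A = 95.
Conserve atomic number: Z = 41 − 1, so Z = 40.
Z = 40 is zirconium, so the species is zirconium-95.

Zr-95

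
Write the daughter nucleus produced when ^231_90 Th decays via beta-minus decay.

Pa-231

Beta-minus decay: mass number changes by +0, atomic number by +1.
A: 231 = 231; Z: 90 + 1 = 91.
Z = 91 is protactinium, so the daughter is ^231_91 Pa.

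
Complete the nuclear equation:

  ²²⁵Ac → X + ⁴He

Conserve mass number: 225 = A + 4, so A = 221.
Conserve atomic number: 89 = Z + 2, so Z = 87.
Z = 87 is francium, so the species is ²²¹Fr.

Fr-221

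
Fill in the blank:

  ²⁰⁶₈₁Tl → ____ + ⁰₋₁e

Pb-206

Conserve mass number: 206 = A + 0, so A = 206.
Conserve atomic number: 81 = Z − 1, so Z = 82.
Z = 82 is lead, so the species is ²⁰⁶₈₂Pb.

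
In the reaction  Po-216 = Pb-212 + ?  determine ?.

Conserve mass number: 216 = 212 + A, so A = 4.
Conserve atomic number: 84 = 82 + Z, so Z = 2.
A = 4 and Z = 2 is He-4 — an alpha particle.

alpha particle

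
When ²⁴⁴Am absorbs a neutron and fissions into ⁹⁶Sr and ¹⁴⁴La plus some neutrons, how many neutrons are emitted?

Conserve mass number: 245 = 96 + 144 + k, so k = 245 − 240 = 5.
Check atomic number: 95 = 38 + 57 + 0 = 95. ✓

5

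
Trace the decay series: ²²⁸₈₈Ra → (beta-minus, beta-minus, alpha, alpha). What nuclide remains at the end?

Rn-220

Start: (A, Z) = (228, 88).
After β⁻: (228, 89).
After β⁻: (228, 90).
After α: (224, 88).
After α: (220, 86).
Z = 86 is radon.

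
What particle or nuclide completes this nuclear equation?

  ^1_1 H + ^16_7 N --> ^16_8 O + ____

Conserve mass number: 1 + 16 = 16 + A, so A = 1.
Conserve atomic number: 1 + 7 = 8 + Z, so Z = 0.
A = 1 and Z = 0 is ^1_0 n — a neutron.

neutron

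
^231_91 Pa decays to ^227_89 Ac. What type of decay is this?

ΔA = 227 − 231 = -4; ΔZ = 89 − 91 = -2.
A drops by 4 and Z drops by 2 — the signature of alpha emission.

alpha decay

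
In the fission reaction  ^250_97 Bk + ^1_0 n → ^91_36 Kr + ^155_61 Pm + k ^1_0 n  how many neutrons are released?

Conserve mass number: 251 = 91 + 155 + k, so k = 251 − 246 = 5.
Check atomic number: 97 = 36 + 61 + 0 = 97. ✓

5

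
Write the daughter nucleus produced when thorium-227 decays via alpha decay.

Ra-223

Alpha decay: mass number changes by -4, atomic number by -2.
A: 227 − 4 = 223; Z: 90 − 2 = 88.
Z = 88 is radium, so the daughter is radium-223.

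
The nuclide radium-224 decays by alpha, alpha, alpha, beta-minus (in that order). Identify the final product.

Bi-212

Start: (A, Z) = (224, 88).
After α: (220, 86).
After α: (216, 84).
After α: (212, 82).
After β⁻: (212, 83).
Z = 83 is bismuth.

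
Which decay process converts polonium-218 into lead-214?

ΔA = 214 − 218 = -4; ΔZ = 82 − 84 = -2.
A drops by 4 and Z drops by 2 — the signature of alpha emission.

alpha decay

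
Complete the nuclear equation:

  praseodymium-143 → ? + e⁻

Nd-143

Conserve mass number: 143 = A + 0, so A = 143.
Conserve atomic number: 59 = Z − 1, so Z = 60.
Z = 60 is neodymium, so the species is neodymium-143.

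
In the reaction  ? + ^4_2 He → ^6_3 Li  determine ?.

deuteron

Conserve mass number: A + 4 = 6, so A = 2.
Conserve atomic number: Z + 2 = 3, so Z = 1.
A = 2 and Z = 1 is ^2_1 H — a deuteron.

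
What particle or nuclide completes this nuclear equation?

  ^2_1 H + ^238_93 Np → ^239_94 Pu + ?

Conserve mass number: 2 + 238 = 239 + A, so A = 1.
Conserve atomic number: 1 + 93 = 94 + Z, so Z = 0.
A = 1 and Z = 0 is ^1_0 n — a neutron.

neutron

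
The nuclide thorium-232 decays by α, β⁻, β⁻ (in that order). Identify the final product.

Start: (A, Z) = (232, 90).
After α: (228, 88).
After β⁻: (228, 89).
After β⁻: (228, 90).
Z = 90 is thorium.

Th-228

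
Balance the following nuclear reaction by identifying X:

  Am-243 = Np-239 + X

alpha particle

Conserve mass number: 243 = 239 + A, so A = 4.
Conserve atomic number: 95 = 93 + Z, so Z = 2.
A = 4 and Z = 2 is He-4 — an alpha particle.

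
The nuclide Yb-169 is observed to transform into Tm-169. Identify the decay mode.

beta-plus decay or electron capture

ΔA = 169 − 169 = 0; ΔZ = 69 − 70 = -1.
A is unchanged and Z drops by 1 — a proton has become a neutron (β⁺ emission or electron capture).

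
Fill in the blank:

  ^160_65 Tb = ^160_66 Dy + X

beta-minus particle

Conserve mass number: 160 = 160 + A, so A = 0.
Conserve atomic number: 65 = 66 + Z, so Z = -1.
A = 0 and Z = -1 is ^0_-1 e — a beta-minus particle.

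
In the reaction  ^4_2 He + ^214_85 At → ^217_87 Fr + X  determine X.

neutron

Conserve mass number: 4 + 214 = 217 + A, so A = 1.
Conserve atomic number: 2 + 85 = 87 + Z, so Z = 0.
A = 1 and Z = 0 is ^1_0 n — a neutron.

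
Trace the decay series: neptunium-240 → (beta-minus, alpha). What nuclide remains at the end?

U-236

Start: (A, Z) = (240, 93).
After β⁻: (240, 94).
After α: (236, 92).
Z = 92 is uranium.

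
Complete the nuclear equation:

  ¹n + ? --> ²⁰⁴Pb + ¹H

Bi-204

Conserve mass number: 1 + A = 204 + 1, so A = 204.
Conserve atomic number: 0 + Z = 82 + 1, so Z = 83.
Z = 83 is bismuth, so the species is ²⁰⁴Bi.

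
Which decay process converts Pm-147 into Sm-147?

beta-minus decay

ΔA = 147 − 147 = 0; ΔZ = 62 − 61 = +1.
A is unchanged and Z rises by 1 — a neutron has become a proton (β⁻ decay).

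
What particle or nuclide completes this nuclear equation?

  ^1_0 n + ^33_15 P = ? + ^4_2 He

Al-30

Conserve mass number: 1 + 33 = A + 4, so A = 30.
Conserve atomic number: 0 + 15 = Z + 2, so Z = 13.
Z = 13 is aluminium, so the species is ^30_13 Al.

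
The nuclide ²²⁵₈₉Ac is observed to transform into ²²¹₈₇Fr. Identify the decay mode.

alpha decay

ΔA = 221 − 225 = -4; ΔZ = 87 − 89 = -2.
A drops by 4 and Z drops by 2 — the signature of alpha emission.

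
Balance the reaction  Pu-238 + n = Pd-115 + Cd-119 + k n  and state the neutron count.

5

Conserve mass number: 239 = 115 + 119 + k, so k = 239 − 234 = 5.
Check atomic number: 94 = 46 + 48 + 0 = 94. ✓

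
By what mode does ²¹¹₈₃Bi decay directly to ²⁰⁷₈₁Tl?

alpha decay

ΔA = 207 − 211 = -4; ΔZ = 81 − 83 = -2.
A drops by 4 and Z drops by 2 — the signature of alpha emission.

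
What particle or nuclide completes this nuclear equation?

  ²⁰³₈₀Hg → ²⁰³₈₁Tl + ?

beta-minus particle

Conserve mass number: 203 = 203 + A, so A = 0.
Conserve atomic number: 80 = 81 + Z, so Z = -1.
A = 0 and Z = -1 is ⁰₋₁e — a beta-minus particle.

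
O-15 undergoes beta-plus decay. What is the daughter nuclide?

N-15

Beta-plus decay: mass number changes by +0, atomic number by -1.
A: 15 = 15; Z: 8 − 1 = 7.
Z = 7 is nitrogen, so the daughter is N-15.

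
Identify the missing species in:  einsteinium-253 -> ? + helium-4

Conserve mass number: 253 = A + 4, so A = 249.
Conserve atomic number: 99 = Z + 2, so Z = 97.
Z = 97 is berkelium, so the species is berkelium-249.

Bk-249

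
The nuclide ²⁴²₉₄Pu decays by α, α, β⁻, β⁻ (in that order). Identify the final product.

U-234

Start: (A, Z) = (242, 94).
After α: (238, 92).
After α: (234, 90).
After β⁻: (234, 91).
After β⁻: (234, 92).
Z = 92 is uranium.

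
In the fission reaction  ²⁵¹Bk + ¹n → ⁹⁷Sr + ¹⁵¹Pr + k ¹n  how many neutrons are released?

4

Conserve mass number: 252 = 97 + 151 + k, so k = 252 − 248 = 4.
Check atomic number: 97 = 38 + 59 + 0 = 97. ✓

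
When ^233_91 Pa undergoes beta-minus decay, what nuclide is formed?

U-233

Beta-minus decay: mass number changes by +0, atomic number by +1.
A: 233 = 233; Z: 91 + 1 = 92.
Z = 92 is uranium, so the daughter is ^233_92 U.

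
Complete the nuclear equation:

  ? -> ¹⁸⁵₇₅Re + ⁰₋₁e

Conserve mass number: A = 185 + 0, so A = 185.
Conserve atomic number: Z = 75 − 1, so Z = 74.
Z = 74 is tungsten, so the species is ¹⁸⁵₇₄W.

W-185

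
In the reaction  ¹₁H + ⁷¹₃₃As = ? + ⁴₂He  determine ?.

Conserve mass number: 1 + 71 = A + 4, so A = 68.
Conserve atomic number: 1 + 33 = Z + 2, so Z = 32.
Z = 32 is germanium, so the species is ⁶⁸₃₂Ge.

Ge-68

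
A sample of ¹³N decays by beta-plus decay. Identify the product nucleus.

C-13

Beta-plus decay: mass number changes by +0, atomic number by -1.
A: 13 = 13; Z: 7 − 1 = 6.
Z = 6 is carbon, so the daughter is ¹³C.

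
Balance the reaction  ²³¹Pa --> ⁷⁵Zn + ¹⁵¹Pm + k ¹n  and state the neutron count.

Conserve mass number: 231 = 75 + 151 + k, so k = 231 − 226 = 5.
Check atomic number: 91 = 30 + 61 + 0 = 91. ✓

5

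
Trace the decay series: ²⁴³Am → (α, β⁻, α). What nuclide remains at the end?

U-235

Start: (A, Z) = (243, 95).
After α: (239, 93).
After β⁻: (239, 94).
After α: (235, 92).
Z = 92 is uranium.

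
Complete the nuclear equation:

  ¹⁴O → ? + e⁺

Conserve mass number: 14 = A + 0, so A = 14.
Conserve atomic number: 8 = Z + 1, so Z = 7.
Z = 7 is nitrogen, so the species is ¹⁴N.

N-14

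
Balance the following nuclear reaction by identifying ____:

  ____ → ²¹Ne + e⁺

Conserve mass number: A = 21 + 0, so A = 21.
Conserve atomic number: Z = 10 + 1, so Z = 11.
Z = 11 is sodium, so the species is ²¹Na.

Na-21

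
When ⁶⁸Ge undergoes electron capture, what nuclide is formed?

Electron capture: mass number changes by +0, atomic number by -1.
A: 68 = 68; Z: 32 − 1 = 31.
Z = 31 is gallium, so the daughter is ⁶⁸Ga.

Ga-68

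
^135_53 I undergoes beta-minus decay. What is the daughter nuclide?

Xe-135

Beta-minus decay: mass number changes by +0, atomic number by +1.
A: 135 = 135; Z: 53 + 1 = 54.
Z = 54 is xenon, so the daughter is ^135_54 Xe.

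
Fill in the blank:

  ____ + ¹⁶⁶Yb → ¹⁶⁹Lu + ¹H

Conserve mass number: A + 166 = 169 + 1, so A = 4.
Conserve atomic number: Z + 70 = 71 + 1, so Z = 2.
A = 4 and Z = 2 is ⁴He — an alpha particle.

alpha particle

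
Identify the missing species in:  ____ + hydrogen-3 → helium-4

proton

Conserve mass number: A + 3 = 4, so A = 1.
Conserve atomic number: Z + 1 = 2, so Z = 1.
A = 1 and Z = 1 is hydrogen-1 — a proton.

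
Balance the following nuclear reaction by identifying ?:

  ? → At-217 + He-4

Conserve mass number: A = 217 + 4, so A = 221.
Conserve atomic number: Z = 85 + 2, so Z = 87.
Z = 87 is francium, so the species is Fr-221.

Fr-221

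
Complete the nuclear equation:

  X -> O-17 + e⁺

F-17

Conserve mass number: A = 17 + 0, so A = 17.
Conserve atomic number: Z = 8 + 1, so Z = 9.
Z = 9 is fluorine, so the species is F-17.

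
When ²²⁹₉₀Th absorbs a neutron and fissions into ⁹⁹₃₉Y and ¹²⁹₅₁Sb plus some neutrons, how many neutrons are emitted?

2

Conserve mass number: 230 = 99 + 129 + k, so k = 230 − 228 = 2.
Check atomic number: 90 = 39 + 51 + 0 = 90. ✓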